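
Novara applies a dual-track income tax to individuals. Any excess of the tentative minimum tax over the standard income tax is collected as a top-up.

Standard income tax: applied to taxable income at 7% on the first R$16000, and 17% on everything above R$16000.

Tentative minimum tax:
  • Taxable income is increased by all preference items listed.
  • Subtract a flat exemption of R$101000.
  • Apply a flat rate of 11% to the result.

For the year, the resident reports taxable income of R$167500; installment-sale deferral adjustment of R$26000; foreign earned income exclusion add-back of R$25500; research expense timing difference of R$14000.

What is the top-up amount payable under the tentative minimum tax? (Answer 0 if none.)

Standard income tax:
  R$16000 × 7% = R$1120
  R$151500 × 17% = R$25755
  → R$26875

Tentative minimum tax:
  Adjusted income: R$167500 + R$26000 + R$25500 + R$14000 = R$233000
  Less exemption R$101000 → base R$132000
  R$132000 × 11% = R$14520

R$14520 ≤ R$26875, so no add-on is due.

R$0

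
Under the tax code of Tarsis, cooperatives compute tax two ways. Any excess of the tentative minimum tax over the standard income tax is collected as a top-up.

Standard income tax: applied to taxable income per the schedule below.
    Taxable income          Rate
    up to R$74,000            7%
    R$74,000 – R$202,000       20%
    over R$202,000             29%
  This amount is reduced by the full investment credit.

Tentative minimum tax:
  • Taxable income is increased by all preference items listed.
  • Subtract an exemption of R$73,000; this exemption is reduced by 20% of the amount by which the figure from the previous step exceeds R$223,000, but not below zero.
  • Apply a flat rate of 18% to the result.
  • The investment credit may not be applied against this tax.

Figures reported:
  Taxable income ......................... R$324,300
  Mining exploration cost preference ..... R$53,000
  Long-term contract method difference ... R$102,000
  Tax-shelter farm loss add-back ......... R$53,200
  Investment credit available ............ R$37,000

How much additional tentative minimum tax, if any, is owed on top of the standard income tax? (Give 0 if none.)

Tentative minimum tax:
  Adjusted income: R$324,300 + R$53,000 + R$102,000 + R$53,200 = R$532,500
  Exemption: R$73,000 − 20% × (R$532,500 − R$223,000) = R$73,000 − R$61,900 = R$11,100
  Base: R$532,500 − R$11,100 = R$521,400
  R$521,400 × 18% = R$93,852

Standard income tax:
  R$74,000 × 7% = R$5,180
  R$128,000 × 20% = R$25,600
  R$122,300 × 29% = R$35,467
  → R$66,247
  Less investment credit R$37,000 → R$29,247

Excess of tentative minimum tax over standard income tax: R$93,852 − R$29,247 = R$64,605.

R$64,605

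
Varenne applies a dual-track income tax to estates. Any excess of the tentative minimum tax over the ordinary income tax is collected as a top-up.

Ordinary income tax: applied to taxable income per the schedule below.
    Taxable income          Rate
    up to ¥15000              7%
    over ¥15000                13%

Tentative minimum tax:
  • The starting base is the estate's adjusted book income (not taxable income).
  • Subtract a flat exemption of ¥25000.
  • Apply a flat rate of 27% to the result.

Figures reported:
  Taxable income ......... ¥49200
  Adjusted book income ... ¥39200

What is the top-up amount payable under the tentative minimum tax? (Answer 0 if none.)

¥0

Ordinary income tax:
  ¥15000 × 7% = ¥1050
  ¥34200 × 13% = ¥4446
  → ¥5496

Tentative minimum tax:
  Base (adjusted book income): ¥39200
  Less exemption ¥25000 → base ¥14200
  ¥14200 × 27% = ¥3834

¥3834 ≤ ¥5496, so no add-on is due.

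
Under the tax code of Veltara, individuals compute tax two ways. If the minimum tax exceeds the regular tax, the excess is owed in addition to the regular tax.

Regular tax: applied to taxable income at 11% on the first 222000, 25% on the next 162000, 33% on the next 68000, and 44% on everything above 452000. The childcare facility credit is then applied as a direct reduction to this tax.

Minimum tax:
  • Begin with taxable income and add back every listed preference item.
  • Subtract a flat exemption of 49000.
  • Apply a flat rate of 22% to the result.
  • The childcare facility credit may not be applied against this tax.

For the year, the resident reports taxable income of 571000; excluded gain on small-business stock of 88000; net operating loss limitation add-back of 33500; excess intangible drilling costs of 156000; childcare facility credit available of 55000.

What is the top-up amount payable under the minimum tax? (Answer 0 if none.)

91170

Minimum tax:
  Adjusted income: 571000 + 88000 + 33500 + 156000 = 848500
  Less exemption 49000 → base 799500
  799500 × 22% = 175890

Regular tax:
  222000 × 11% = 24420
  162000 × 25% = 40500
  68000 × 33% = 22440
  119000 × 44% = 52360
  → 139720
  Less childcare facility credit 55000 → 84720

Excess of minimum tax over regular tax: 175890 − 84720 = 91170.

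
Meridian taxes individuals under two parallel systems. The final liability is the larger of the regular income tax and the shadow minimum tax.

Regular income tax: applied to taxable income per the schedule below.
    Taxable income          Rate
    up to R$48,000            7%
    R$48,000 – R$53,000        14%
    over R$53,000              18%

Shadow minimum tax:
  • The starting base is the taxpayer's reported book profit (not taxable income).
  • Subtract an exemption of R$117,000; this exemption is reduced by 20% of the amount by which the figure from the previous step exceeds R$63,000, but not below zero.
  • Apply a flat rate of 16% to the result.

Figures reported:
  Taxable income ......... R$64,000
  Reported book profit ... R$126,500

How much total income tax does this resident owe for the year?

R$6,040

Shadow minimum tax:
  Base (reported book profit): R$126,500
  Exemption: R$117,000 − 20% × (R$126,500 − R$63,000) = R$117,000 − R$12,700 = R$104,300
  Base: R$126,500 − R$104,300 = R$22,200
  R$22,200 × 16% = R$3,552

Regular income tax:
  R$48,000 × 7% = R$3,360
  R$5,000 × 14% = R$700
  R$11,000 × 18% = R$1,980
  → R$6,040

R$6,040 > R$3,552, so the regular income tax governs.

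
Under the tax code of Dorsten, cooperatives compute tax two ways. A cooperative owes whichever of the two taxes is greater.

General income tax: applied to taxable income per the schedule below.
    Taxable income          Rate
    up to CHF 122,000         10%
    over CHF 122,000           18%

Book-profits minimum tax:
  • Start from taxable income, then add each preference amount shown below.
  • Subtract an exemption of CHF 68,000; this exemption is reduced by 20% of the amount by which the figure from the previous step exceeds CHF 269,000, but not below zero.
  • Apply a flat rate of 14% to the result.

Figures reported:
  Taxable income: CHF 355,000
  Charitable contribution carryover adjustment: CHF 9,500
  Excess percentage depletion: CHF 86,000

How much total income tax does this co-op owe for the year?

General income tax:
  CHF 122,000 × 10% = CHF 12,200
  CHF 233,000 × 18% = CHF 41,940
  → CHF 54,140

Book-profits minimum tax:
  Adjusted income: CHF 355,000 + CHF 9,500 + CHF 86,000 = CHF 450,500
  Exemption: CHF 68,000 − 20% × (CHF 450,500 − CHF 269,000) = CHF 68,000 − CHF 36,300 = CHF 31,700
  Base: CHF 450,500 − CHF 31,700 = CHF 418,800
  CHF 418,800 × 14% = CHF 58,632

CHF 58,632 > CHF 54,140, so the book-profits minimum tax is the binding amount.

CHF 58,632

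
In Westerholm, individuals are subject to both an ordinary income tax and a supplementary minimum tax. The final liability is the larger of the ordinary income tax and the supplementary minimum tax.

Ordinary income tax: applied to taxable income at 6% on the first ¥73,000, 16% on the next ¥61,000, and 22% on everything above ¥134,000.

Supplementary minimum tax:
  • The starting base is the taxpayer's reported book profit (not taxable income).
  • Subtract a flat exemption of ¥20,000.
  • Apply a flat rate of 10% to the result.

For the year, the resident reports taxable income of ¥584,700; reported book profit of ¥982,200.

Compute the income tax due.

¥113,294

Ordinary income tax:
  ¥73,000 × 6% = ¥4,380
  ¥61,000 × 16% = ¥9,760
  ¥450,700 × 22% = ¥99,154
  → ¥113,294

Supplementary minimum tax:
  Base (reported book profit): ¥982,200
  Less exemption ¥20,000 → base ¥962,200
  ¥962,200 × 10% = ¥96,220

¥113,294 > ¥96,220, so the ordinary income tax governs.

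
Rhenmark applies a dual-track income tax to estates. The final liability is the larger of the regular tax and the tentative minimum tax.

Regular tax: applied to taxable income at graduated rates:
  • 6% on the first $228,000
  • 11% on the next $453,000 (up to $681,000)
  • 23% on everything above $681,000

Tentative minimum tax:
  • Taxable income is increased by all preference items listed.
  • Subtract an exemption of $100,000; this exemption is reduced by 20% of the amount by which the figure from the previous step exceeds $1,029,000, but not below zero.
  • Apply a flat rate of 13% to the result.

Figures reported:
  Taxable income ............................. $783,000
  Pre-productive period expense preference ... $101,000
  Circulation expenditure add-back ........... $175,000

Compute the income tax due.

Regular tax:
  $228,000 × 6% = $13,680
  $453,000 × 11% = $49,830
  $102,000 × 23% = $23,460
  → $86,970

Tentative minimum tax:
  Adjusted income: $783,000 + $101,000 + $175,000 = $1,059,000
  Exemption: $100,000 − 20% × ($1,059,000 − $1,029,000) = $100,000 − $6,000 = $94,000
  Base: $1,059,000 − $94,000 = $965,000
  $965,000 × 13% = $125,450

$125,450 > $86,970, so the tentative minimum tax is the binding amount.

$125,450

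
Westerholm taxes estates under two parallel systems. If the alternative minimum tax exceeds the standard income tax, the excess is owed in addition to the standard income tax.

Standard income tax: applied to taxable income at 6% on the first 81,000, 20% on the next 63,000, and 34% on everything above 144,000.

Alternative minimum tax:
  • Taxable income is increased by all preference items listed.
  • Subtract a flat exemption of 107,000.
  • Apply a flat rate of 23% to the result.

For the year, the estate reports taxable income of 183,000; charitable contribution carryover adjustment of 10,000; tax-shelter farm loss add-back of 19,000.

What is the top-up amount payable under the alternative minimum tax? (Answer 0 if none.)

Standard income tax:
  81,000 × 6% = 4,860
  63,000 × 20% = 12,600
  39,000 × 34% = 13,260
  → 30,720

Alternative minimum tax:
  Adjusted income: 183,000 + 10,000 + 19,000 = 212,000
  Less exemption 107,000 → base 105,000
  105,000 × 23% = 24,150

24,150 ≤ 30,720, so no add-on is due.

0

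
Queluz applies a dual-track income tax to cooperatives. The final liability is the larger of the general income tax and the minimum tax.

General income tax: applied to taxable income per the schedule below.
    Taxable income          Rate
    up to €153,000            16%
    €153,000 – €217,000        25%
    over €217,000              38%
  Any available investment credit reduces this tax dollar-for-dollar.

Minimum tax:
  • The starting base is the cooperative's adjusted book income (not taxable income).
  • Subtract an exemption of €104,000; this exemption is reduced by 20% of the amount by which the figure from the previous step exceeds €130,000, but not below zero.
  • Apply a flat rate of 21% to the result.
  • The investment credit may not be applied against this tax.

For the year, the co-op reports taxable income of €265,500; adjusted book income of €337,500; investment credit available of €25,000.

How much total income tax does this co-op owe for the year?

€57,750

Minimum tax:
  Base (adjusted book income): €337,500
  Exemption: €104,000 − 20% × (€337,500 − €130,000) = €104,000 − €41,500 = €62,500
  Base: €337,500 − €62,500 = €275,000
  €275,000 × 21% = €57,750

General income tax:
  €153,000 × 16% = €24,480
  €64,000 × 25% = €16,000
  €48,500 × 38% = €18,430
  → €58,910
  Less investment credit €25,000 → €33,910

€57,750 > €33,910, so the minimum tax is the binding amount.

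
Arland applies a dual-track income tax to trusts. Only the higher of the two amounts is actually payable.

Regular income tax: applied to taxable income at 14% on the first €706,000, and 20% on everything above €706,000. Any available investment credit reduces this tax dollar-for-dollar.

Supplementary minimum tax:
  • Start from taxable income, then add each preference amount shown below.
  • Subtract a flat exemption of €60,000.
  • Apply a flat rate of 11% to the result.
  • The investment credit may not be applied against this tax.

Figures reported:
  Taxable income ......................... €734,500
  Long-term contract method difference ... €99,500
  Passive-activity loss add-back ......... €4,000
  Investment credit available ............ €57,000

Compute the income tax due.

Supplementary minimum tax:
  Adjusted income: €734,500 + €99,500 + €4,000 = €838,000
  Less exemption €60,000 → base €778,000
  €778,000 × 11% = €85,580

Regular income tax:
  €706,000 × 14% = €98,840
  €28,500 × 20% = €5,700
  → €104,540
  Less investment credit €57,000 → €47,540

€85,580 > €47,540, so the supplementary minimum tax is the binding amount.

€85,580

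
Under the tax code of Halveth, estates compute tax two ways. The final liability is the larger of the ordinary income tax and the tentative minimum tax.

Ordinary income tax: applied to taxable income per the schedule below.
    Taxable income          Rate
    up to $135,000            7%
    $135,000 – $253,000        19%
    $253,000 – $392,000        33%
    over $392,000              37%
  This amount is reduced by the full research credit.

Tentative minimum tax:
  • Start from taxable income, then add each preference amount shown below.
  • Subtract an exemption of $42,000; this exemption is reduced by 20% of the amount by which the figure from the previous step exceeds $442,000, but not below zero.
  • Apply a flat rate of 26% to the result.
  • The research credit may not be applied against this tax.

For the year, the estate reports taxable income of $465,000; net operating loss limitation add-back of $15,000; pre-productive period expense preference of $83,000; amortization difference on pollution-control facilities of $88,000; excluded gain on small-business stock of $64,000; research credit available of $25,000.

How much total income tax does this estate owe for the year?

Tentative minimum tax:
  Adjusted income: $465,000 + $15,000 + $83,000 + $88,000 + $64,000 = $715,000
  Exemption: 20% × ($715,000 − $442,000) = $54,600 ≥ $42,000, so the exemption is fully phased out
  Base: $715,000 − $0 = $715,000
  $715,000 × 26% = $185,900

Ordinary income tax:
  $135,000 × 7% = $9,450
  $118,000 × 19% = $22,420
  $139,000 × 33% = $45,870
  $73,000 × 37% = $27,010
  → $104,750
  Less research credit $25,000 → $79,750

$185,900 > $79,750, so the tentative minimum tax is the binding amount.

$185,900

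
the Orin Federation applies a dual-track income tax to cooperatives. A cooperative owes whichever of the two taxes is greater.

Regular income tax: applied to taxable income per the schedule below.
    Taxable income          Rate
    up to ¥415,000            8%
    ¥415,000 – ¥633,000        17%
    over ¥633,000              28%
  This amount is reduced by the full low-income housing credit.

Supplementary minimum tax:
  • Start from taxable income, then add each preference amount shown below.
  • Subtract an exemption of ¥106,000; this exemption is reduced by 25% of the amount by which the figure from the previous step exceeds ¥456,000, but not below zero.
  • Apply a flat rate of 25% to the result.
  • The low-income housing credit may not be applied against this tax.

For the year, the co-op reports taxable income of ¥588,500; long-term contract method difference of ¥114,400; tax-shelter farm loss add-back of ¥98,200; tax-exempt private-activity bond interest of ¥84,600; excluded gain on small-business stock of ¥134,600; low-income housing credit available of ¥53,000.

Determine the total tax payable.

Regular income tax:
  ¥415,000 × 8% = ¥33,200
  ¥173,500 × 17% = ¥29,495
  → ¥62,695
  Less low-income housing credit ¥53,000 → ¥9,695

Supplementary minimum tax:
  Adjusted income: ¥588,500 + ¥114,400 + ¥98,200 + ¥84,600 + ¥134,600 = ¥1,020,300
  Exemption: 25% × (¥1,020,300 − ¥456,000) = ¥141,075 ≥ ¥106,000, so the exemption is fully phased out
  Base: ¥1,020,300 − ¥0 = ¥1,020,300
  ¥1,020,300 × 25% = ¥255,075

¥255,075 > ¥9,695, so the supplementary minimum tax is the binding amount.

¥255,075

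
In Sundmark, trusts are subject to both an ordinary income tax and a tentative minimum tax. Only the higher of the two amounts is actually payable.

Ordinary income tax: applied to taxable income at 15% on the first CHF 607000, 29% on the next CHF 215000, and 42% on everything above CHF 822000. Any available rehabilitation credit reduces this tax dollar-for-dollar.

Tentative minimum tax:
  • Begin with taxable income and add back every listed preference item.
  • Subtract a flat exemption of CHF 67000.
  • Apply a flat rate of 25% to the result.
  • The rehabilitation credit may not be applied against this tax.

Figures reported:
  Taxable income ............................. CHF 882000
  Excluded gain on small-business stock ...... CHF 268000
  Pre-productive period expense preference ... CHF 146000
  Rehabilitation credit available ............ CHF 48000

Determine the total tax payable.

CHF 307250

Ordinary income tax:
  CHF 607000 × 15% = CHF 91050
  CHF 215000 × 29% = CHF 62350
  CHF 60000 × 42% = CHF 25200
  → CHF 178600
  Less rehabilitation credit CHF 48000 → CHF 130600

Tentative minimum tax:
  Adjusted income: CHF 882000 + CHF 268000 + CHF 146000 = CHF 1296000
  Less exemption CHF 67000 → base CHF 1229000
  CHF 1229000 × 25% = CHF 307250

CHF 307250 > CHF 130600, so the tentative minimum tax is the binding amount.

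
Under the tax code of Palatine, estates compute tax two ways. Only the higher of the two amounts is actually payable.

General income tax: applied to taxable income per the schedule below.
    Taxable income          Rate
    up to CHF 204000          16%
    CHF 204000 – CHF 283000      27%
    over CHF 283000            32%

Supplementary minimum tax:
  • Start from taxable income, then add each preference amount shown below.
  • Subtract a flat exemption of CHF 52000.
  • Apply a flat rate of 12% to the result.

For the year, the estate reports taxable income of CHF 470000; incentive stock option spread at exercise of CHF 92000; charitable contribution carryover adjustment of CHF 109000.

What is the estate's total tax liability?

CHF 113810

Supplementary minimum tax:
  Adjusted income: CHF 470000 + CHF 92000 + CHF 109000 = CHF 671000
  Less exemption CHF 52000 → base CHF 619000
  CHF 619000 × 12% = CHF 74280

General income tax:
  CHF 204000 × 16% = CHF 32640
  CHF 79000 × 27% = CHF 21330
  CHF 187000 × 32% = CHF 59840
  → CHF 113810

CHF 113810 > CHF 74280, so the general income tax governs.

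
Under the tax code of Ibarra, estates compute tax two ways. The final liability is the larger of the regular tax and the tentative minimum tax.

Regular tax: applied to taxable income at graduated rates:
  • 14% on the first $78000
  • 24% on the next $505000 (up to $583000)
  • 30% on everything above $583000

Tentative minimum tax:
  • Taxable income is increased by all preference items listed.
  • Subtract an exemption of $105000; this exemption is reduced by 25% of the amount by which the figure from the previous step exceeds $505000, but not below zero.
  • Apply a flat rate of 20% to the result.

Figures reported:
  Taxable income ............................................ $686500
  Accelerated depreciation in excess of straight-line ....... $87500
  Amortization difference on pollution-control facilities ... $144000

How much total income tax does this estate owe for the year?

Tentative minimum tax:
  Adjusted income: $686500 + $87500 + $144000 = $918000
  Exemption: $105000 − 25% × ($918000 − $505000) = $105000 − $103250 = $1750
  Base: $918000 − $1750 = $916250
  $916250 × 20% = $183250

Regular tax:
  $78000 × 14% = $10920
  $505000 × 24% = $121200
  $103500 × 30% = $31050
  → $163170

$183250 > $163170, so the tentative minimum tax is the binding amount.

$183250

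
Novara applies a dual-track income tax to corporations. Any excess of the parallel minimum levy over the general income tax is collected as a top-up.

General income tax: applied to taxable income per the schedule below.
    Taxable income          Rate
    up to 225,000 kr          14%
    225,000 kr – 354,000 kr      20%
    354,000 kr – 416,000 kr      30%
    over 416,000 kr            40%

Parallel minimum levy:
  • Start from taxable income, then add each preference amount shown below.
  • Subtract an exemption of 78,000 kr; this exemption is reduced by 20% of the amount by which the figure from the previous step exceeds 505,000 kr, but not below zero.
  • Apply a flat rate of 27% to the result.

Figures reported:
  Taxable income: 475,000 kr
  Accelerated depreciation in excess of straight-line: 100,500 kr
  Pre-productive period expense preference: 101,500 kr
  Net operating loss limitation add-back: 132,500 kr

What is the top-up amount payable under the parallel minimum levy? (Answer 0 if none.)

114,448 kr

General income tax:
  225,000 kr × 14% = 31,500 kr
  129,000 kr × 20% = 25,800 kr
  62,000 kr × 30% = 18,600 kr
  59,000 kr × 40% = 23,600 kr
  → 99,500 kr

Parallel minimum levy:
  Adjusted income: 475,000 kr + 100,500 kr + 101,500 kr + 132,500 kr = 809,500 kr
  Exemption: 78,000 kr − 20% × (809,500 kr − 505,000 kr) = 78,000 kr − 60,900 kr = 17,100 kr
  Base: 809,500 kr − 17,100 kr = 792,400 kr
  792,400 kr × 27% = 213,948 kr

Excess of parallel minimum levy over general income tax: 213,948 kr − 99,500 kr = 114,448 kr.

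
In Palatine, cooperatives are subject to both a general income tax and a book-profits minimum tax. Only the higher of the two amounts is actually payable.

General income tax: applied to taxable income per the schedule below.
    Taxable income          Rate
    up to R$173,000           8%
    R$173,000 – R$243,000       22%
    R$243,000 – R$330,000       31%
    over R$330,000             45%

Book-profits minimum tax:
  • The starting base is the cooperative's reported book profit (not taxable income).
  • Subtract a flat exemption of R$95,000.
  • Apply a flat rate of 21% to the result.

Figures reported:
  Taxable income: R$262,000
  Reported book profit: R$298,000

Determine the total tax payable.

R$42,630

Book-profits minimum tax:
  Base (reported book profit): R$298,000
  Less exemption R$95,000 → base R$203,000
  R$203,000 × 21% = R$42,630

General income tax:
  R$173,000 × 8% = R$13,840
  R$70,000 × 22% = R$15,400
  R$19,000 × 31% = R$5,890
  → R$35,130

R$42,630 > R$35,130, so the book-profits minimum tax is the binding amount.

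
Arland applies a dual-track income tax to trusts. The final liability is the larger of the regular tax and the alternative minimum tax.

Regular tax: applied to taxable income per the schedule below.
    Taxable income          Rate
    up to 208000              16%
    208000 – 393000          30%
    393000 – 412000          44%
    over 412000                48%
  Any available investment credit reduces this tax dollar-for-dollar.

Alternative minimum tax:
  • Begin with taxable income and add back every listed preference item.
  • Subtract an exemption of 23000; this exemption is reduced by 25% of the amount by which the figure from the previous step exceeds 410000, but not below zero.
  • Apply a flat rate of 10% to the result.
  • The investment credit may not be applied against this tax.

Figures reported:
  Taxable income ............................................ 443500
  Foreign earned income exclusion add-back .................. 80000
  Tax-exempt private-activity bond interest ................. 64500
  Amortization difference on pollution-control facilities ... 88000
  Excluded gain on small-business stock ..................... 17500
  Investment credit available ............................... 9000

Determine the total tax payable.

Regular tax:
  208000 × 16% = 33280
  185000 × 30% = 55500
  19000 × 44% = 8360
  31500 × 48% = 15120
  → 112260
  Less investment credit 9000 → 103260

Alternative minimum tax:
  Adjusted income: 443500 + 80000 + 64500 + 88000 + 17500 = 693500
  Exemption: 25% × (693500 − 410000) = 70875 ≥ 23000, so the exemption is fully phased out
  Base: 693500 − 0 = 693500
  693500 × 10% = 69350

103260 > 69350, so the regular tax governs.

103260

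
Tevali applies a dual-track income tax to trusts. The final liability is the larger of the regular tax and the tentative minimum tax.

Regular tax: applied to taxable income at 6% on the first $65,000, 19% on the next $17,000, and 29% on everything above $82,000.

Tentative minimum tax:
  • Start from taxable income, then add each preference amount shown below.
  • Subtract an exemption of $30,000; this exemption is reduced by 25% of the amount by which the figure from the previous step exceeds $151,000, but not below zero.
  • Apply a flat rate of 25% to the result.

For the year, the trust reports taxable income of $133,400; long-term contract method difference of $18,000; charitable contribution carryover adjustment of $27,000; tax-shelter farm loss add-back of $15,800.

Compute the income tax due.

$43,750

Regular tax:
  $65,000 × 6% = $3,900
  $17,000 × 19% = $3,230
  $51,400 × 29% = $14,906
  → $22,036

Tentative minimum tax:
  Adjusted income: $133,400 + $18,000 + $27,000 + $15,800 = $194,200
  Exemption: $30,000 − 25% × ($194,200 − $151,000) = $30,000 − $10,800 = $19,200
  Base: $194,200 − $19,200 = $175,000
  $175,000 × 25% = $43,750

$43,750 > $22,036, so the tentative minimum tax is the binding amount.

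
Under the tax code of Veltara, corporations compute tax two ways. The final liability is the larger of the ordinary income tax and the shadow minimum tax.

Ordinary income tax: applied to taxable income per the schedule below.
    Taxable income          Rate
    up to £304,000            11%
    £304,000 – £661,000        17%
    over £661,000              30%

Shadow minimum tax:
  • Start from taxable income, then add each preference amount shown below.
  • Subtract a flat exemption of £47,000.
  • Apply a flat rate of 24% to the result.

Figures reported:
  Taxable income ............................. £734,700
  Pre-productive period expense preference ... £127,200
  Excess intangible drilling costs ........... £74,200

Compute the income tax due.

£213,384

Ordinary income tax:
  £304,000 × 11% = £33,440
  £357,000 × 17% = £60,690
  £73,700 × 30% = £22,110
  → £116,240

Shadow minimum tax:
  Adjusted income: £734,700 + £127,200 + £74,200 = £936,100
  Less exemption £47,000 → base £889,100
  £889,100 × 24% = £213,384

£213,384 > £116,240, so the shadow minimum tax is the binding amount.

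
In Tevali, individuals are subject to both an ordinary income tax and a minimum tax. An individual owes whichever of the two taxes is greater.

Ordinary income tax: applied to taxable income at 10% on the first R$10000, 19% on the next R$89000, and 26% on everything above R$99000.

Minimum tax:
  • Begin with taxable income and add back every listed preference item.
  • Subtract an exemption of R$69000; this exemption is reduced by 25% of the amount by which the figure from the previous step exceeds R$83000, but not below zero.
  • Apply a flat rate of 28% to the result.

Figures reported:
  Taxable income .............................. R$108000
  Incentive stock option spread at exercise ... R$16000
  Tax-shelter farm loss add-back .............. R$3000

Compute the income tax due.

Minimum tax:
  Adjusted income: R$108000 + R$16000 + R$3000 = R$127000
  Exemption: R$69000 − 25% × (R$127000 − R$83000) = R$69000 − R$11000 = R$58000
  Base: R$127000 − R$58000 = R$69000
  R$69000 × 28% = R$19320

Ordinary income tax:
  R$10000 × 10% = R$1000
  R$89000 × 19% = R$16910
  R$9000 × 26% = R$2340
  → R$20250

R$20250 > R$19320, so the ordinary income tax governs.

R$20250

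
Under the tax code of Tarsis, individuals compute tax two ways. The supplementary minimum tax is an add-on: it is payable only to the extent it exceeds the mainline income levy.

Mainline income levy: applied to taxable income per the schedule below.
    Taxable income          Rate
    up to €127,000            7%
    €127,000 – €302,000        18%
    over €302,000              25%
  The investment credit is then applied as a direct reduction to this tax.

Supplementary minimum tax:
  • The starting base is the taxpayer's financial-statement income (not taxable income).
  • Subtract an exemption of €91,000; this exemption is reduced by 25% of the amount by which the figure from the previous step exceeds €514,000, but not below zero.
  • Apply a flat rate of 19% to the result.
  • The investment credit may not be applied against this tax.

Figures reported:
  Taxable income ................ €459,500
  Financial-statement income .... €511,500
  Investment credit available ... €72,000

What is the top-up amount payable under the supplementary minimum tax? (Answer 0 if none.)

€72,130

Supplementary minimum tax:
  Base (financial-statement income): €511,500
  Exemption: €511,500 ≤ €514,000, so full €91,000 applies
  Base: €511,500 − €91,000 = €420,500
  €420,500 × 19% = €79,895

Mainline income levy:
  €127,000 × 7% = €8,890
  €175,000 × 18% = €31,500
  €157,500 × 25% = €39,375
  → €79,765
  Less investment credit €72,000 → €7,765

Excess of supplementary minimum tax over mainline income levy: €79,895 − €7,765 = €72,130.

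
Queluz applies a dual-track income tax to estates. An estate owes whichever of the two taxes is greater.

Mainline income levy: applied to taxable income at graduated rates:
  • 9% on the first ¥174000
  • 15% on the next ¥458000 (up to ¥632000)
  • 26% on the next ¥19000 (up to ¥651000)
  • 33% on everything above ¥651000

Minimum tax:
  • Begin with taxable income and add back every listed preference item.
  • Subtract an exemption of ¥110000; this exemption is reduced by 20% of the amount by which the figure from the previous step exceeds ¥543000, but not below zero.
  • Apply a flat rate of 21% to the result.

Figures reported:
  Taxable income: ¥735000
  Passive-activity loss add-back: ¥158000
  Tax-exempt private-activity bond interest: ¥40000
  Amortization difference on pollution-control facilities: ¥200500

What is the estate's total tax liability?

Mainline income levy:
  ¥174000 × 9% = ¥15660
  ¥458000 × 15% = ¥68700
  ¥19000 × 26% = ¥4940
  ¥84000 × 33% = ¥27720
  → ¥117020

Minimum tax:
  Adjusted income: ¥735000 + ¥158000 + ¥40000 + ¥200500 = ¥1133500
  Exemption: 20% × (¥1133500 − ¥543000) = ¥118100 ≥ ¥110000, so the exemption is fully phased out
  Base: ¥1133500 − ¥0 = ¥1133500
  ¥1133500 × 21% = ¥238035

¥238035 > ¥117020, so the minimum tax is the binding amount.

¥238035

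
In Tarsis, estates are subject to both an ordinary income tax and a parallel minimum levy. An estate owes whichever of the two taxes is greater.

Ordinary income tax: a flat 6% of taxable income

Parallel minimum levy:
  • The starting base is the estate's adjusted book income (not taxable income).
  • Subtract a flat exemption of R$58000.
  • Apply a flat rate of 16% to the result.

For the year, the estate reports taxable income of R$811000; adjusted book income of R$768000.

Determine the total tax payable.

R$113600

Parallel minimum levy:
  Base (adjusted book income): R$768000
  Less exemption R$58000 → base R$710000
  R$710000 × 16% = R$113600

Ordinary income tax:
  R$811000 × 6% = R$48660

R$113600 > R$48660, so the parallel minimum levy is the binding amount.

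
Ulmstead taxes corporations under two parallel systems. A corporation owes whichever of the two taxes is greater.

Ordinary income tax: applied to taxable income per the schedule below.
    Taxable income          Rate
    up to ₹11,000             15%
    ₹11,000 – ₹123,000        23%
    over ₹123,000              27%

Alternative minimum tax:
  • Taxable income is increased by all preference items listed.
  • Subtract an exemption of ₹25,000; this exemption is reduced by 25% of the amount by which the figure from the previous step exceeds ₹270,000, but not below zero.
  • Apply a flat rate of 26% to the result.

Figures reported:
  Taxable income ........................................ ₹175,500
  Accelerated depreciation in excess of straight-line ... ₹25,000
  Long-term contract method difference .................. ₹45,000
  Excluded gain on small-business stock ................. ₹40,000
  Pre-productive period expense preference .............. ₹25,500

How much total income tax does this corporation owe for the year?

Ordinary income tax:
  ₹11,000 × 15% = ₹1,650
  ₹112,000 × 23% = ₹25,760
  ₹52,500 × 27% = ₹14,175
  → ₹41,585

Alternative minimum tax:
  Adjusted income: ₹175,500 + ₹25,000 + ₹45,000 + ₹40,000 + ₹25,500 = ₹311,000
  Exemption: ₹25,000 − 25% × (₹311,000 − ₹270,000) = ₹25,000 − ₹10,250 = ₹14,750
  Base: ₹311,000 − ₹14,750 = ₹296,250
  ₹296,250 × 26% = ₹77,025

₹77,025 > ₹41,585, so the alternative minimum tax is the binding amount.

₹77,025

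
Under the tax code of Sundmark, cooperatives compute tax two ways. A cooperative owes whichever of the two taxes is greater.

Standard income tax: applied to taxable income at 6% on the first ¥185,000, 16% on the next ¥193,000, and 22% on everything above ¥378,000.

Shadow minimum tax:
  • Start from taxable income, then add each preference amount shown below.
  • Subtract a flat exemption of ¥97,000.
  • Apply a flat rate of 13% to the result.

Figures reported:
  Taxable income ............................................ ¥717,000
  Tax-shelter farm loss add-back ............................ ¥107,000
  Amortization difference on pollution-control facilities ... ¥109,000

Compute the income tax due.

¥116,560

Standard income tax:
  ¥185,000 × 6% = ¥11,100
  ¥193,000 × 16% = ¥30,880
  ¥339,000 × 22% = ¥74,580
  → ¥116,560

Shadow minimum tax:
  Adjusted income: ¥717,000 + ¥107,000 + ¥109,000 = ¥933,000
  Less exemption ¥97,000 → base ¥836,000
  ¥836,000 × 13% = ¥108,680

¥116,560 > ¥108,680, so the standard income tax governs.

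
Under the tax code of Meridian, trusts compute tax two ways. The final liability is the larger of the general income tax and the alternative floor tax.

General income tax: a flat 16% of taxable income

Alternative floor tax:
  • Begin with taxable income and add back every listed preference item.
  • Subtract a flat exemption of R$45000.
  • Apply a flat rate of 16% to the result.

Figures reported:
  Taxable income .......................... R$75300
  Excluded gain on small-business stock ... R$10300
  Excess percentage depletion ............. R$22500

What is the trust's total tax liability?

Alternative floor tax:
  Adjusted income: R$75300 + R$10300 + R$22500 = R$108100
  Less exemption R$45000 → base R$63100
  R$63100 × 16% = R$10096

General income tax:
  R$75300 × 16% = R$12048

R$12048 > R$10096, so the general income tax governs.

R$12048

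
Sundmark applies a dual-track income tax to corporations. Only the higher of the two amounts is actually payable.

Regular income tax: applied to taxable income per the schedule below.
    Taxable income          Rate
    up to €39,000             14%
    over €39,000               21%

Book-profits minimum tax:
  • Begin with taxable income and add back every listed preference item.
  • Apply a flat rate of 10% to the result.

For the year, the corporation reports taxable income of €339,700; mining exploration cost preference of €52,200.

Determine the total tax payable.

€68,607

Book-profits minimum tax:
  Adjusted income: €339,700 + €52,200 = €391,900
  €391,900 × 10% = €39,190

Regular income tax:
  €39,000 × 14% = €5,460
  €300,700 × 21% = €63,147
  → €68,607

€68,607 > €39,190, so the regular income tax governs.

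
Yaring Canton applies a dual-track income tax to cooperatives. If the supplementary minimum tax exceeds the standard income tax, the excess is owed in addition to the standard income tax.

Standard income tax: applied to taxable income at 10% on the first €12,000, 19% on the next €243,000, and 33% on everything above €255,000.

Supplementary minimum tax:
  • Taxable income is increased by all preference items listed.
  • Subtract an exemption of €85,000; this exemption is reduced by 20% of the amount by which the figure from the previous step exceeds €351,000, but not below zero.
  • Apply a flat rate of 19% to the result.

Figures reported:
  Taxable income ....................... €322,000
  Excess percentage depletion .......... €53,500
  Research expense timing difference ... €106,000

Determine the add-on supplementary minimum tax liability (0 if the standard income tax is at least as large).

€10,814

Standard income tax:
  €12,000 × 10% = €1,200
  €243,000 × 19% = €46,170
  €67,000 × 33% = €22,110
  → €69,480

Supplementary minimum tax:
  Adjusted income: €322,000 + €53,500 + €106,000 = €481,500
  Exemption: €85,000 − 20% × (€481,500 − €351,000) = €85,000 − €26,100 = €58,900
  Base: €481,500 − €58,900 = €422,600
  €422,600 × 19% = €80,294

Excess of supplementary minimum tax over standard income tax: €80,294 − €69,480 = €10,814.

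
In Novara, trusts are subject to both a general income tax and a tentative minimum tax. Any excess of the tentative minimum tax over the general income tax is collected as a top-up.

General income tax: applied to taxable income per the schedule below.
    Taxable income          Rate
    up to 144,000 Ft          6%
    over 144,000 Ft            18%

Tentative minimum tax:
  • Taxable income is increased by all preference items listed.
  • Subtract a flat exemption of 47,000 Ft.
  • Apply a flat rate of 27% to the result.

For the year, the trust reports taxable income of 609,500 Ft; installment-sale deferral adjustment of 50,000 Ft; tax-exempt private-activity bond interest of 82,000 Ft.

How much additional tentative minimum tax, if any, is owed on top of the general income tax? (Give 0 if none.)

95,085 Ft

General income tax:
  144,000 Ft × 6% = 8,640 Ft
  465,500 Ft × 18% = 83,790 Ft
  → 92,430 Ft

Tentative minimum tax:
  Adjusted income: 609,500 Ft + 50,000 Ft + 82,000 Ft = 741,500 Ft
  Less exemption 47,000 Ft → base 694,500 Ft
  694,500 Ft × 27% = 187,515 Ft

Excess of tentative minimum tax over general income tax: 187,515 Ft − 92,430 Ft = 95,085 Ft.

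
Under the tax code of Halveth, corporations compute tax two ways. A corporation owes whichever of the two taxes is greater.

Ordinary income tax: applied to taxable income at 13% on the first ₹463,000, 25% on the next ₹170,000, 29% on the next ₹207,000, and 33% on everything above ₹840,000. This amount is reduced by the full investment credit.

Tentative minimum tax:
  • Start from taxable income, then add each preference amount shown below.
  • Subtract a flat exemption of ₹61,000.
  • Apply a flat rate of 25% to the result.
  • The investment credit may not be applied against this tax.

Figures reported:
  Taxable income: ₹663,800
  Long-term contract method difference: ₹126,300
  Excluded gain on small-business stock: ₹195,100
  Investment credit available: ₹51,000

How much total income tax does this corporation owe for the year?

₹231,050

Ordinary income tax:
  ₹463,000 × 13% = ₹60,190
  ₹170,000 × 25% = ₹42,500
  ₹30,800 × 29% = ₹8,932
  → ₹111,622
  Less investment credit ₹51,000 → ₹60,622

Tentative minimum tax:
  Adjusted income: ₹663,800 + ₹126,300 + ₹195,100 = ₹985,200
  Less exemption ₹61,000 → base ₹924,200
  ₹924,200 × 25% = ₹231,050

₹231,050 > ₹60,622, so the tentative minimum tax is the binding amount.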